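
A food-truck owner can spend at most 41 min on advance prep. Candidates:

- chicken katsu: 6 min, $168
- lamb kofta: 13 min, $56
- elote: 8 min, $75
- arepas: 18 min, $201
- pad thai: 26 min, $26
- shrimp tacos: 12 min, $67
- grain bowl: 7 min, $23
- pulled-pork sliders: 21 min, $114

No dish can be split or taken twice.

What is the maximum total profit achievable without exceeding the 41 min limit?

Chicken katsu + elote + arepas + grain bowl uses 39 of the 41 min and totals 467.

467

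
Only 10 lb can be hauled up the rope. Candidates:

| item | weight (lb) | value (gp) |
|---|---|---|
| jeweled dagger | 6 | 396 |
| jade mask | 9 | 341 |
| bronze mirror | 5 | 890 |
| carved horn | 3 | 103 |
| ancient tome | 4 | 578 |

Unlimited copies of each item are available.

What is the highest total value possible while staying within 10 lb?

1780

The ratio ordering already packs tightly: 2×bronze mirror, 10 lb, 1780.
Every other selection either busts 10 lb or fails to beat 1780.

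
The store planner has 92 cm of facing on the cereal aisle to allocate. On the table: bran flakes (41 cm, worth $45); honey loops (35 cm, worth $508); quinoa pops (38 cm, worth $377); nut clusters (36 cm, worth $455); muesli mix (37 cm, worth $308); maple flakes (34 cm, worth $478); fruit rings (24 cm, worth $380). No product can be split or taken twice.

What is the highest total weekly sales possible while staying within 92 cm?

Ranking by ratio (weekly sales/cm): fruit rings 15.83, honey loops 14.51, maple flakes 14.06.
The ratio heuristic lands on honey loops + fruit rings (888) but leaves 33 cm idle.
Dropping fruit rings frees 24 cm; slotting in maple flakes (34 cm) lifts the total to 986 at 69 cm.
Next best is honey loops + nut clusters at 963 (71 cm) — short by 23.

986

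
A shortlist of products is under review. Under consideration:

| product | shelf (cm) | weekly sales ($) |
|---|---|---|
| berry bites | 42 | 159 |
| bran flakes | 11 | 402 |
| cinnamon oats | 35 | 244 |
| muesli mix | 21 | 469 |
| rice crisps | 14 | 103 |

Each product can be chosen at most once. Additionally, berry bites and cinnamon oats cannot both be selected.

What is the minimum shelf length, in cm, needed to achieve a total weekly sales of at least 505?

25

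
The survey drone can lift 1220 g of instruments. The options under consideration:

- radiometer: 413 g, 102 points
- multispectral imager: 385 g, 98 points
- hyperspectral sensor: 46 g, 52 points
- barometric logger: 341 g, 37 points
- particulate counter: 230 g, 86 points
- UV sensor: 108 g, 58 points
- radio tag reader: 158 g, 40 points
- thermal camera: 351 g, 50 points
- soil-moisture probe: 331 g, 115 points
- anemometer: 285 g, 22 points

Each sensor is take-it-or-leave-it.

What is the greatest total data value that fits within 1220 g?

413

Filling by ratio: multispectral imager + hyperspectral sensor + particulate counter + UV sensor + soil-moisture probe for 409, with 120 g left unused.
Replace multispectral imager with radiometer: the trade gains 4 net, giving 413 at 1128 g.
Runner-up multispectral imager + hyperspectral sensor + particulate counter + UV sensor + soil-moisture probe tops out at 409.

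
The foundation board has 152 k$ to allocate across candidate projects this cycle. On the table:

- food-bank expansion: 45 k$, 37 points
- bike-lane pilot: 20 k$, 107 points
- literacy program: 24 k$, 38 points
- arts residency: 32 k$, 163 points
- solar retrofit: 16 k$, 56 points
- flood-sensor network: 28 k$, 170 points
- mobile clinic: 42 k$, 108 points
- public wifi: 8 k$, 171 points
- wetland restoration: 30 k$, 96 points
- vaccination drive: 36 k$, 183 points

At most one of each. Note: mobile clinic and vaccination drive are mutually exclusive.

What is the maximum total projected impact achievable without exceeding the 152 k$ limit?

850

Density check — public wifi 21.38, flood-sensor network 6.07, bike-lane pilot 5.35 are the best per k$.
Best packing: bike-lane pilot + arts residency + solar retrofit + flood-sensor network + public wifi + vaccination drive — 140 k$, 850 total.
No other feasible combination exceeds 850.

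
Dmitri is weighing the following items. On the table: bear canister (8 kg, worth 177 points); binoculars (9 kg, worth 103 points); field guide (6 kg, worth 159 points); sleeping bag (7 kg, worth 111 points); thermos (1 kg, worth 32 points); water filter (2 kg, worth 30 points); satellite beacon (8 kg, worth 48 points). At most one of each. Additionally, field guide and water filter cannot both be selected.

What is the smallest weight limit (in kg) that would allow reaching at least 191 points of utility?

7

Need the lightest bundle worth ≥ 191.
Taking field guide + thermos gives 191 (≥ 191) for 7 kg.
No combination under 7 kg hits 191.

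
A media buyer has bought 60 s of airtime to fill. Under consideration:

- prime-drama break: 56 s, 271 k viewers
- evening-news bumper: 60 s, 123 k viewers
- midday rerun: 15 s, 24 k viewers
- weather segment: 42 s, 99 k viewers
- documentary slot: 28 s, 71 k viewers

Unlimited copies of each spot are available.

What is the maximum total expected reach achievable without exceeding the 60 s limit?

271

Prime-drama break uses 56 of the 60 s and totals 271.
Every other selection either busts 60 s or fails to beat 271.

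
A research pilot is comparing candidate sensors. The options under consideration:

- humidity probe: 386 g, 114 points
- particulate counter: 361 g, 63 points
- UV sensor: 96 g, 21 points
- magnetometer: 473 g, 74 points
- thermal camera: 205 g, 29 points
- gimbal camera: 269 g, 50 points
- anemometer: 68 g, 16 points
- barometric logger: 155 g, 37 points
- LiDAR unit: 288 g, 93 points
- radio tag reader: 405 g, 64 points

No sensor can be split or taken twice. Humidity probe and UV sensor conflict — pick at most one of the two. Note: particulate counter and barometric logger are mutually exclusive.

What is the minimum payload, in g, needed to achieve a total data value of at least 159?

607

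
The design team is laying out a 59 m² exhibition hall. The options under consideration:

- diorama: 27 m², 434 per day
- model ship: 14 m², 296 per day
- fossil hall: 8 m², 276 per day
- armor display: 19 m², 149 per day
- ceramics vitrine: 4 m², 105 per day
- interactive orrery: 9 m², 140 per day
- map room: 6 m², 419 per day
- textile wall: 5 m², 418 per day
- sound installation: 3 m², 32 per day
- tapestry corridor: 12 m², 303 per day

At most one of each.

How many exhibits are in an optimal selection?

7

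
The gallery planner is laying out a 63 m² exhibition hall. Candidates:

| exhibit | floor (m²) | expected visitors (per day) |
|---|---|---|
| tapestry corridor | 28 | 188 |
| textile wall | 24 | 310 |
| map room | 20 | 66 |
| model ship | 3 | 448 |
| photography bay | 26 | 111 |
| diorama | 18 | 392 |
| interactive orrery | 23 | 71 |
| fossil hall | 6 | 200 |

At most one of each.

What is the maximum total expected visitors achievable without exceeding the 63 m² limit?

1350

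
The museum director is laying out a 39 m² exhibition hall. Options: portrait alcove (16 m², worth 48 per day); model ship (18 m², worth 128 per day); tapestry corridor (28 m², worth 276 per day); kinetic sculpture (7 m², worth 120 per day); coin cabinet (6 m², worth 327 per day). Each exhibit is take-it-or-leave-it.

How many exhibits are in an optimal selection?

2

The maximum expected visitors within 39 m² is 603.
tapestry corridor + coin cabinet hits 603 at 34 m².
All optima have 2 exhibits.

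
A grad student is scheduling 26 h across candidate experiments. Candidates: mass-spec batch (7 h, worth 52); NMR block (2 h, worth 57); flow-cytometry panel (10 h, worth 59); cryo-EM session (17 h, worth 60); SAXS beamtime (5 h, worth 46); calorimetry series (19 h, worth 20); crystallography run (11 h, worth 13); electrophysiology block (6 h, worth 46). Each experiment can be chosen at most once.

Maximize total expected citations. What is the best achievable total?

214

Density check — NMR block 28.50, SAXS beamtime 9.20, electrophysiology block 7.67 are the best per h.
The ratio heuristic lands on mass-spec batch + NMR block + SAXS beamtime + electrophysiology block (201) but leaves 6 h idle.
The 6 h tied up in electrophysiology block is better spent on flow-cytometry panel — total rises to 214 (24 h).
Nothing else within 26 h beats 214.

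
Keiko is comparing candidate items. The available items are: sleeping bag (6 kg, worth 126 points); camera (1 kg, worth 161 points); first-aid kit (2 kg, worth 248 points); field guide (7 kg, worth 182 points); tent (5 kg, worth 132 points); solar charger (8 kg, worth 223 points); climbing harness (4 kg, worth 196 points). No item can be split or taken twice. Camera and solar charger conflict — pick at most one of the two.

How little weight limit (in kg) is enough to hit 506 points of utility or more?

Need the lightest bundle worth ≥ 506.
camera + first-aid kit + climbing harness reaches 605 using 7 kg.
Any bundle with less than 7 kg falls short of 506.

7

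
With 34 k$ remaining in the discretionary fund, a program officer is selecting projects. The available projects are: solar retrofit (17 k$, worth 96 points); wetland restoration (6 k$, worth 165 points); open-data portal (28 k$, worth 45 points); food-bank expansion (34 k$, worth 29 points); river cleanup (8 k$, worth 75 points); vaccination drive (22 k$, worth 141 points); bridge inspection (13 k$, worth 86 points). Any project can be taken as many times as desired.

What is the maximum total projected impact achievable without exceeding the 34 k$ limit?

825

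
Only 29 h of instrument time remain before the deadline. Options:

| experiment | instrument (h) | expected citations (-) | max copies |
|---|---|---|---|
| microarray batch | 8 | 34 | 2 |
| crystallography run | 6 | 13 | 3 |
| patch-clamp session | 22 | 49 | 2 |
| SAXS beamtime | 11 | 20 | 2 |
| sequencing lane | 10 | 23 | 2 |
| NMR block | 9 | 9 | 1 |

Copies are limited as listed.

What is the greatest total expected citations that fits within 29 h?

Ranking by ratio (expected citations/h): microarray batch 4.25, sequencing lane 2.30, patch-clamp session 2.23, crystallography run 2.17.
Greedy by ratio would take 2×microarray batch + sequencing lane: 26 h used, total 91.
The 10 h tied up in sequencing lane is better spent on 2×crystallography run — total rises to 94 (28 h).
Nothing else within 29 h beats 94.

94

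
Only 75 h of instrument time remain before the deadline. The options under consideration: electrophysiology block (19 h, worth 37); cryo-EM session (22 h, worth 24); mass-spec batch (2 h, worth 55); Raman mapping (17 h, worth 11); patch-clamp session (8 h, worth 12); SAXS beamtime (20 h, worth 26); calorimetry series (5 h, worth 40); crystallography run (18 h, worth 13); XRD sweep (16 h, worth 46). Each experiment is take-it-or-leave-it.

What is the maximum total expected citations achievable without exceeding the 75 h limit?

216

Electrophysiology block + mass-spec batch + patch-clamp session + SAXS beamtime + calorimetry series + XRD sweep uses 70 of the 75 h and totals 216.
An exhaustive check of the 512 subsets confirms 216.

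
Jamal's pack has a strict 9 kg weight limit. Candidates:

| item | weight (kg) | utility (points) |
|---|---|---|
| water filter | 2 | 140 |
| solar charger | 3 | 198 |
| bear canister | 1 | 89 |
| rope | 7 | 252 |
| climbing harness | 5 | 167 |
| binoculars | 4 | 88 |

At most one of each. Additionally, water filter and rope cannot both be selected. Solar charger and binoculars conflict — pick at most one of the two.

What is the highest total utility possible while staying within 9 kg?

A density-first pass picks water filter + solar charger + bear canister — 427 at 6 kg.
The 2 kg tied up in water filter is better spent on climbing harness — total rises to 454 (9 kg).
The closest alternative, water filter + solar charger + bear canister, reaches only 427.

454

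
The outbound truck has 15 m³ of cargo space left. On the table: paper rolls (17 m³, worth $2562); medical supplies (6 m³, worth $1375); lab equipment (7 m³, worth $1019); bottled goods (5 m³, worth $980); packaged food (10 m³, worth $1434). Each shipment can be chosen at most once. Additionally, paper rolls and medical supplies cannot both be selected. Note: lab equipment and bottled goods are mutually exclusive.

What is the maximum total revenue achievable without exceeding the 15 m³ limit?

Ranking by ratio (revenue/m³): medical supplies 229.17, bottled goods 196.00, paper rolls 150.71, lab equipment 145.57.
Filling by ratio: medical supplies + bottled goods for 2355, with 4 m³ left unused.
The 6 m³ tied up in medical supplies is better spent on packaged food — total rises to 2414 (15 m³).
Every other selection either busts 15 m³ or breaks a pairing rule or fails to beat 2414.

2414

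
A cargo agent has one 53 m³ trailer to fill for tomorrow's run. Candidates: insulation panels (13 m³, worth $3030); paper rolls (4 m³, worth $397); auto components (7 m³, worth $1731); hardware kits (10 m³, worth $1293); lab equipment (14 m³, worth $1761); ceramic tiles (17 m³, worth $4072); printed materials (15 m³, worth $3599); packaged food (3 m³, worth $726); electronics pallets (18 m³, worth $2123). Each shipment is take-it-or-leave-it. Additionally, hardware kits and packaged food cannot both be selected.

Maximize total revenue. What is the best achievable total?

12432

Taking insulation panels + auto components + ceramic tiles + printed materials: 52 m³ used, 12432 in revenue.
Next best is insulation panels + paper rolls + ceramic tiles + printed materials + packaged food at 11824 (52 m³) — short by 608.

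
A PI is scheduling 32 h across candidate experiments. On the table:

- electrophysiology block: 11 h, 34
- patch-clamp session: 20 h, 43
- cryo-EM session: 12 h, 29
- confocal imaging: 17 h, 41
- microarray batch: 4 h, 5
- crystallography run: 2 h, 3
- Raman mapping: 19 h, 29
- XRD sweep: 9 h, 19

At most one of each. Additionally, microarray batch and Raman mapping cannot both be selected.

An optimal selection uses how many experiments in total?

3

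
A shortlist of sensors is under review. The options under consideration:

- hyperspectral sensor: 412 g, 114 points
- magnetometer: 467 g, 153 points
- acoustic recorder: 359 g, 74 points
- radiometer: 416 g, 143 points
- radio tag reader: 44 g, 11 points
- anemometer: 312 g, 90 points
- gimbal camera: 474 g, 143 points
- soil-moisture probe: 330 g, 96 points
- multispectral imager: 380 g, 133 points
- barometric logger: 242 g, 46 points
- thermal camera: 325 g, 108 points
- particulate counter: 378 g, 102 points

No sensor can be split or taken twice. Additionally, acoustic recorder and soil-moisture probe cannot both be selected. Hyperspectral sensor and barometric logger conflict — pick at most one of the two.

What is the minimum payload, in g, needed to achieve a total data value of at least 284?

840

Look for the lowest-payload combination reaching 284.
Taking radiometer + radio tag reader + multispectral imager gives 287 (≥ 284) for 840 g.
Below 840 g the best achievable stays under 284.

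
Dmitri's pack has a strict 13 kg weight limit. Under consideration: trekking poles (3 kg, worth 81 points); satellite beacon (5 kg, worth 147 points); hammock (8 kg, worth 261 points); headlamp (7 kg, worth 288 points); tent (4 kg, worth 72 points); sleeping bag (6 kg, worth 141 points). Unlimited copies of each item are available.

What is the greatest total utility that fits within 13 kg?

450

Taking the top-ratio items first gives satellite beacon + headlamp for 435 (12 kg).
The 5 kg tied up in satellite beacon is better spent on 2×trekking poles — total rises to 450 (13 kg).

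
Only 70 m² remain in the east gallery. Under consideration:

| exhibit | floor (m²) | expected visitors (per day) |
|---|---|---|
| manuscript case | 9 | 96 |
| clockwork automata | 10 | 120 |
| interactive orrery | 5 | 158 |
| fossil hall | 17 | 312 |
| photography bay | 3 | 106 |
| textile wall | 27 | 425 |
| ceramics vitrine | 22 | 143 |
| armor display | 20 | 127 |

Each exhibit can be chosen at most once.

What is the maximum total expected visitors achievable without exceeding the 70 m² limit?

The ratio ordering already packs tightly: clockwork automata + interactive orrery + fossil hall + photography bay + textile wall, 62 m², 1121.
Runner-up manuscript case + clockwork automata + interactive orrery + fossil hall + textile wall tops out at 1111.

1121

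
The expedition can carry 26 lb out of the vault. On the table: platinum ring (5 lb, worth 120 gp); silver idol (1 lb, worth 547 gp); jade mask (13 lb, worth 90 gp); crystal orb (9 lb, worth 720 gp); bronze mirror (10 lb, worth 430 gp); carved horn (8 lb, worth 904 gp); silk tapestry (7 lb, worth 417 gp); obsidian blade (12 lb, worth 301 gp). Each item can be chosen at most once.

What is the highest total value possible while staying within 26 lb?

Silver idol + crystal orb + carved horn + silk tapestry uses 25 of the 26 lb and totals 2588.
An exhaustive check of the 256 subsets confirms 2588.

2588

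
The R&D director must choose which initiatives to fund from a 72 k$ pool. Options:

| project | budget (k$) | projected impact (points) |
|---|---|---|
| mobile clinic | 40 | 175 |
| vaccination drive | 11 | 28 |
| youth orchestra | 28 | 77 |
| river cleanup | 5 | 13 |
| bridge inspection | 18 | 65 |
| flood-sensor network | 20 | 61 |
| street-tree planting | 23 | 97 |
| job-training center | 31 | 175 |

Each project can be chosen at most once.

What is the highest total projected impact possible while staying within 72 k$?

Best packing: mobile clinic + job-training center — 71 k$, 350 total.
Runner-up bridge inspection + street-tree planting + job-training center tops out at 337.

350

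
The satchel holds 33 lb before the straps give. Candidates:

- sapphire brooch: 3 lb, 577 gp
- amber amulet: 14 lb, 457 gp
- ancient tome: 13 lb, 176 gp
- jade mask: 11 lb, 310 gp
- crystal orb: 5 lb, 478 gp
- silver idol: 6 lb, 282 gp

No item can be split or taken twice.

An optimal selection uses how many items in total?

4

Best achievable value is 1822.
sapphire brooch + amber amulet + jade mask + crystal orb hits 1822 at 33 lb.
Every optimal selection uses 4 items.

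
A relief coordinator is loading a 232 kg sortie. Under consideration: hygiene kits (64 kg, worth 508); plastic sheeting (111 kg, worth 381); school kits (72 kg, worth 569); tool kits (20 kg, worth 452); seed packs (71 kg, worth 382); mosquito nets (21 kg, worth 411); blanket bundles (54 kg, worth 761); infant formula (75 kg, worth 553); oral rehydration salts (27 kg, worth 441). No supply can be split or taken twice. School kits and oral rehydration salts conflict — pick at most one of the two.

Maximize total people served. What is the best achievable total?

2701

Taking the top-ratio supplies first gives hygiene kits + tool kits + mosquito nets + blanket bundles + oral rehydration salts for 2573 (186 kg).
Replace oral rehydration salts with school kits: the trade gains 128 net, giving 2701 at 231 kg.
The closest alternative, tool kits + mosquito nets + blanket bundles + infant formula + oral rehydration salts, reaches only 2618.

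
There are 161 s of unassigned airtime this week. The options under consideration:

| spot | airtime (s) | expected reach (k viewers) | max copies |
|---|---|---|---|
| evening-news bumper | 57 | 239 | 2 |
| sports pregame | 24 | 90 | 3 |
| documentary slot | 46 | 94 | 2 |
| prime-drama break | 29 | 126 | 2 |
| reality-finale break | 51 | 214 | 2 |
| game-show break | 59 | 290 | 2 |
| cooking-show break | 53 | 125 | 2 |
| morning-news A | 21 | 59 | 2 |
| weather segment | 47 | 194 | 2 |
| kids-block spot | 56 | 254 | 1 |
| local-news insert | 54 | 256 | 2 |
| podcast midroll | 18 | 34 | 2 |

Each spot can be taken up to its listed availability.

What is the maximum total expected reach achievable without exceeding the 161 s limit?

740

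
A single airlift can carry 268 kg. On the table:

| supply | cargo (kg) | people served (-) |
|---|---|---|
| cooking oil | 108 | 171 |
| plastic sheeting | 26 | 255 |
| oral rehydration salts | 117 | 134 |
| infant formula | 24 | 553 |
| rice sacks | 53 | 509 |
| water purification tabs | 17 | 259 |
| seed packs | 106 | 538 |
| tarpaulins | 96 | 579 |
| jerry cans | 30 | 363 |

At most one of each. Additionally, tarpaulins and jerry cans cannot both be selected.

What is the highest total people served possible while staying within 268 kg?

2477

Taking plastic sheeting + infant formula + rice sacks + water purification tabs + seed packs + jerry cans: 256 kg used, 2477 in people served.
Next best is infant formula + rice sacks + water purification tabs + seed packs + jerry cans at 2222 (230 kg) — short by 255.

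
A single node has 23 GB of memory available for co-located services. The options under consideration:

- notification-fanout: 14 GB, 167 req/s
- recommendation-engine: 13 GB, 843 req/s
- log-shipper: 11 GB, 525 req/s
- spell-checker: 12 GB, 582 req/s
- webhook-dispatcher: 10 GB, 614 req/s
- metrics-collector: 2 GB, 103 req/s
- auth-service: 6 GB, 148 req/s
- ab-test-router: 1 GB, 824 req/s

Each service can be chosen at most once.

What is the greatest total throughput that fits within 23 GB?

Taking the top-ratio services first gives recommendation-engine + metrics-collector + auth-service + ab-test-router for 1918 (22 GB).
Using the slack differently, spell-checker + webhook-dispatcher + ab-test-router comes to 2020 at 23 GB.
Runner-up log-shipper + webhook-dispatcher + ab-test-router tops out at 1963.

2020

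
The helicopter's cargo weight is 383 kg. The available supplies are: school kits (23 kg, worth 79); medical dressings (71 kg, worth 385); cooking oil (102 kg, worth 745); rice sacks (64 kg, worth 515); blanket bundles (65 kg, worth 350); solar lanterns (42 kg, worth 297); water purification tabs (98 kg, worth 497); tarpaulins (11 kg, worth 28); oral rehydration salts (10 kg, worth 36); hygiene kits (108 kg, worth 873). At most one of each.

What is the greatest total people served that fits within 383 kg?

2780

By people served per kg: hygiene kits 8.08, rice sacks 8.05, cooking oil 7.30 lead.
Cooking oil + rice sacks + blanket bundles + solar lanterns + hygiene kits uses 381 of the 383 kg and totals 2780.
An exhaustive check of the 1024 subsets confirms 2780.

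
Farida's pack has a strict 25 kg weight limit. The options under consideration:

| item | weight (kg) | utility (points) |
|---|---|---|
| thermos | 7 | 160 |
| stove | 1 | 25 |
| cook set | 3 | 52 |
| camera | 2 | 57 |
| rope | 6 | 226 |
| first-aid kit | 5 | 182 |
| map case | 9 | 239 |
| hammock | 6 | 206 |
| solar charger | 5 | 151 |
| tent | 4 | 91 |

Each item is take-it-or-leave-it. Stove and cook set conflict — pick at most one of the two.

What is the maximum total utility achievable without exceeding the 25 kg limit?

847

Stove + camera + rope + first-aid kit + hammock + solar charger uses 25 of the 25 kg and totals 847.
An exhaustive check of the 1024 subsets confirms 847.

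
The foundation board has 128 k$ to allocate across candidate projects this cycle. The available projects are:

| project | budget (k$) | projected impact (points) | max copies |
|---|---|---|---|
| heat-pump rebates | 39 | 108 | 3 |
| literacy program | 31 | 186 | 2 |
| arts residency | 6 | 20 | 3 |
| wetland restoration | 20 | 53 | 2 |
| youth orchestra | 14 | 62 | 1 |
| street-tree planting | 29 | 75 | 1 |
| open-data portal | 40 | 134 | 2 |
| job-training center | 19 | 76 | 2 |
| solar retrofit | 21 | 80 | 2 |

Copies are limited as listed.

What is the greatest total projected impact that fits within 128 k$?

630

Greedy by ratio would take 2×literacy program + 2×arts residency + youth orchestra + 2×job-training center: 126 k$ used, total 626.
The 19 k$ tied up in job-training center is better spent on solar retrofit — total rises to 630 (128 k$).
Nothing else within 128 k$ beats 630.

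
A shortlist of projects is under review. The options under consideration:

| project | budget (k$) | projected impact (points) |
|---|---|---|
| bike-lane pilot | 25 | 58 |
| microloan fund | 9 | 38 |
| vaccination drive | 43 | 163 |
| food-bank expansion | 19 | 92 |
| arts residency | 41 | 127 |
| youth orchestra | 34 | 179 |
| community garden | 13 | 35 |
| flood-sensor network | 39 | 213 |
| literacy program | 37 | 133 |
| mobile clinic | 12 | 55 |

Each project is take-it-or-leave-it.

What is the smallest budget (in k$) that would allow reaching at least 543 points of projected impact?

Look for the lowest-budget combination reaching 543.
microloan fund + food-bank expansion + youth orchestra + flood-sensor network + mobile clinic reaches 577 using 113 k$.
Any bundle with less than 113 k$ falls short of 543.

113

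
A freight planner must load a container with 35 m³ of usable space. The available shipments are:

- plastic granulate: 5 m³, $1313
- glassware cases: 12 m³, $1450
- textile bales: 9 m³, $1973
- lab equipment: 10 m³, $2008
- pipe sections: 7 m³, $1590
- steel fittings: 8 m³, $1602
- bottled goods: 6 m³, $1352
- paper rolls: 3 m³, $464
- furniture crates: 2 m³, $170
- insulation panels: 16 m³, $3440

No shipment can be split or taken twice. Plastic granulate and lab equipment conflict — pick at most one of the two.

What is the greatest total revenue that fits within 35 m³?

Density check — plastic granulate 262.60, pipe sections 227.14, bottled goods 225.33, textile bales 219.22 are the best per m³.
Best packing: plastic granulate + textile bales + pipe sections + steel fittings + bottled goods — 35 m³, 7830 total.
Every other selection either busts 35 m³ or breaks a pairing rule or fails to beat 7830.

7830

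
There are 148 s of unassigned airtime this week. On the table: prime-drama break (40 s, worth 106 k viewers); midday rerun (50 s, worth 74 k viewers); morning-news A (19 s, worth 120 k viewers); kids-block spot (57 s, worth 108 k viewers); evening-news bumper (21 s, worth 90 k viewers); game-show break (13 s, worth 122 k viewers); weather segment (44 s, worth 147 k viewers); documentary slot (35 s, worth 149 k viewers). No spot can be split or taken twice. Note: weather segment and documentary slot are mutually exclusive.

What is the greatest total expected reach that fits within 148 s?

589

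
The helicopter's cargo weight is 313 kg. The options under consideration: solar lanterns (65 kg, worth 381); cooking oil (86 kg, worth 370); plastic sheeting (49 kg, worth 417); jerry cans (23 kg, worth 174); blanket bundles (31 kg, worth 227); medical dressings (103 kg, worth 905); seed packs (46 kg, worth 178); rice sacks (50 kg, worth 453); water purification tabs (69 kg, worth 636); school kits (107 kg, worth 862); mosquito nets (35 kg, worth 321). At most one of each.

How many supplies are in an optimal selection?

The maximum people served within 313 kg is 2732.
plastic sheeting + medical dressings + rice sacks + water purification tabs + mosquito nets hits 2732 at 306 kg.
All optima have 5 supplies.

5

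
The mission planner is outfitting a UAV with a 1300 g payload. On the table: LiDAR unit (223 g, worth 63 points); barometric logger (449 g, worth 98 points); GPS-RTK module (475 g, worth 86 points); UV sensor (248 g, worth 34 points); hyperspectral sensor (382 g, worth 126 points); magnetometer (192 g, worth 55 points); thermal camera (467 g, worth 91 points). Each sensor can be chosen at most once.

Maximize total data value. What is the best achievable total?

342

Density check — hyperspectral sensor 0.33, magnetometer 0.29, LiDAR unit 0.28 are the best per g.
LiDAR unit + barometric logger + hyperspectral sensor + magnetometer uses 1246 of the 1300 g and totals 342.
Next best is LiDAR unit + hyperspectral sensor + magnetometer + thermal camera at 335 (1264 g) — short by 7.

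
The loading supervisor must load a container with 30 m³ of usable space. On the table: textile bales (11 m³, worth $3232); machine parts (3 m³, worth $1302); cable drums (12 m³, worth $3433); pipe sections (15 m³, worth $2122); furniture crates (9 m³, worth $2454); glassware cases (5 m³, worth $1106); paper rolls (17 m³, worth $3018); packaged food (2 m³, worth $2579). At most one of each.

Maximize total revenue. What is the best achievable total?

10673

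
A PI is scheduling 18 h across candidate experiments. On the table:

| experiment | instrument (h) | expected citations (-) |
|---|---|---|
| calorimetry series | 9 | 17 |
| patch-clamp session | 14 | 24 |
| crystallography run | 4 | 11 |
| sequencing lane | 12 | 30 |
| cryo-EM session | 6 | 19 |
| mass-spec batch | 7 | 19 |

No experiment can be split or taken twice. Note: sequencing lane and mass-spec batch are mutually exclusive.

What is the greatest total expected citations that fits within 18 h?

49

Density check — cryo-EM session 3.17, crystallography run 2.75, mass-spec batch 2.71 are the best per h.
Best packing: sequencing lane + cryo-EM session — 18 h, 49 total.
Crystallography run + cryo-EM session + mass-spec batch (17 h) also reaches 49 — a tie, but nothing goes higher.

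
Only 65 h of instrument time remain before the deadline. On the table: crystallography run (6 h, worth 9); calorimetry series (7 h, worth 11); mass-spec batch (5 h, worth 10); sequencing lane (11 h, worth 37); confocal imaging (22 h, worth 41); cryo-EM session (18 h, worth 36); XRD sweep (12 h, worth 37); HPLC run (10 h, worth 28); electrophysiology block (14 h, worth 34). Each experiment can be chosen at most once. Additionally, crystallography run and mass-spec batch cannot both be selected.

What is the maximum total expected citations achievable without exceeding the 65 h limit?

172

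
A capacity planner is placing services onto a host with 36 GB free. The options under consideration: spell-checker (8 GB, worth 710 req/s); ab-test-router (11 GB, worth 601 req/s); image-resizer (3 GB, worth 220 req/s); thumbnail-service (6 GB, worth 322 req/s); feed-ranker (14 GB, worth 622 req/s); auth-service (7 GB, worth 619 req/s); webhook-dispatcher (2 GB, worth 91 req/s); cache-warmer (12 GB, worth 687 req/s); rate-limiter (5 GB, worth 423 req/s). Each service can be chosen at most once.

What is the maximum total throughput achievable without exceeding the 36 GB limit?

2664

A density-first pass picks spell-checker + image-resizer + auth-service + cache-warmer + rate-limiter — 2659 at 35 GB.
Replace cache-warmer with ab-test-router + webhook-dispatcher: the trade gains 5 net, giving 2664 at 36 GB.
Next best is spell-checker + image-resizer + auth-service + cache-warmer + rate-limiter at 2659 (35 GB) — short by 5.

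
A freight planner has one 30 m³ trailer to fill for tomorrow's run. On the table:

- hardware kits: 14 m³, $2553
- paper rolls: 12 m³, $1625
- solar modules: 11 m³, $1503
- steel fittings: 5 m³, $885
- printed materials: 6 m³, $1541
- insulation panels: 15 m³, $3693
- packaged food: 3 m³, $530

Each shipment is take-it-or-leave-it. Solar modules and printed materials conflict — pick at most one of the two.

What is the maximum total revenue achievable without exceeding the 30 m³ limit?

6649

Steel fittings + printed materials + insulation panels + packaged food uses 29 of the 30 m³ and totals 6649.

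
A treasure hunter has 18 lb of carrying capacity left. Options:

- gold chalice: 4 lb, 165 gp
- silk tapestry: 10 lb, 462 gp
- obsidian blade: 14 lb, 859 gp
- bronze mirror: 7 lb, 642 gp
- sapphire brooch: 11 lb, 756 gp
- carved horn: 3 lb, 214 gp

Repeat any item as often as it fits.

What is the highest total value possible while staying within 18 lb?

Taking 2×bronze mirror + carved horn: 17 lb used, 1498 in value.

1498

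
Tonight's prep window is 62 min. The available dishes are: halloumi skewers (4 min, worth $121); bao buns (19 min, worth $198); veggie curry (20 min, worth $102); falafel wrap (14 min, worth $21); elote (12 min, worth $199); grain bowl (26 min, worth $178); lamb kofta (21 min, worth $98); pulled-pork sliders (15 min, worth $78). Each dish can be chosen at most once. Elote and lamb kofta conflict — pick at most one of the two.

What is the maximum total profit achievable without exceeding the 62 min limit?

696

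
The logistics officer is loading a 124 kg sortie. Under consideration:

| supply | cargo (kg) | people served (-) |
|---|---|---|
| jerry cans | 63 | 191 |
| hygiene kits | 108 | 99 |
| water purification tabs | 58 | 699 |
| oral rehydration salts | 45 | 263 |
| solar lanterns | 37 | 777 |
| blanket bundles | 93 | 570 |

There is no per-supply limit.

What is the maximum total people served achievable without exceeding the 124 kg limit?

2331

3×solar lanterns uses 111 of the 124 kg and totals 2331.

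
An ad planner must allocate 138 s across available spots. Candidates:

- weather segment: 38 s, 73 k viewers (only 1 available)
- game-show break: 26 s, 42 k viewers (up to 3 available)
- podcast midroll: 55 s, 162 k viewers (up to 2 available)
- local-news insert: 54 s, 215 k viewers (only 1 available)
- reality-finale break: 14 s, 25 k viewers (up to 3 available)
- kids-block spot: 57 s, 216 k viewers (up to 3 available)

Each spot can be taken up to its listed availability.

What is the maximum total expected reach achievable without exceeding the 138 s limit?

473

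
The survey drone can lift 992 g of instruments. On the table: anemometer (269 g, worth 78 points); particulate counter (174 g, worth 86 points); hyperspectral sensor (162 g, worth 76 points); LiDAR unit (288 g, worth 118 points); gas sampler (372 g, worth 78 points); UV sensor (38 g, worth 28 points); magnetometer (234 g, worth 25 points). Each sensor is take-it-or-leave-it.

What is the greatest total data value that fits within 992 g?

386

Best packing: anemometer + particulate counter + hyperspectral sensor + LiDAR unit + UV sensor — 931 g, 386 total.
The spare 61 g is too small for any remaining sensor, and no exchange beats 386.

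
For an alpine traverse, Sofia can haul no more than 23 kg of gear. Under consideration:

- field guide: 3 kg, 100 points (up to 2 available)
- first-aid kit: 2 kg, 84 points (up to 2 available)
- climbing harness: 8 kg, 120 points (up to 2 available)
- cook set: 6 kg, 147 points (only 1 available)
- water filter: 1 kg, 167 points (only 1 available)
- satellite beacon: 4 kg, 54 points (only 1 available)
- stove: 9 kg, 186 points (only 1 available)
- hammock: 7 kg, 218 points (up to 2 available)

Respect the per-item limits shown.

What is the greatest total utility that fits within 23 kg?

Filling by ratio: 2×field guide + 2×first-aid kit + water filter + satellite beacon + hammock for 807, with 1 kg left unused.
Dropping first-aid kit and satellite beacon frees 6 kg; slotting in hammock (7 kg) lifts the total to 887 at 23 kg.
No other feasible combination exceeds 887.

887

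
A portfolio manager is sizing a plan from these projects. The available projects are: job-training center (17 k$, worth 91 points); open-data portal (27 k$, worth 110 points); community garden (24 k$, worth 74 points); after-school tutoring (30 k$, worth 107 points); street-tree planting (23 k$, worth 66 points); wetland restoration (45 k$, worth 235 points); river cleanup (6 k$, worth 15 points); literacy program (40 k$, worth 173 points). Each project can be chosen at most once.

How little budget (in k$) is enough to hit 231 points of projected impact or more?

Need the lightest bundle worth ≥ 231.
Taking wetland restoration gives 235 (≥ 231) for 45 k$.
Below 45 k$ the best achievable stays under 231.

45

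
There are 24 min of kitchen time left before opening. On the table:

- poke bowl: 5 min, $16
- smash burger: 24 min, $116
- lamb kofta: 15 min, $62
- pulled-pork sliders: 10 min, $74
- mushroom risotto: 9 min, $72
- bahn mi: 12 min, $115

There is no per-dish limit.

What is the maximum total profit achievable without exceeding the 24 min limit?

Taking 2×bahn mi: 24 min used, 230 in profit.
Every other selection either busts 24 min or fails to beat 230.

230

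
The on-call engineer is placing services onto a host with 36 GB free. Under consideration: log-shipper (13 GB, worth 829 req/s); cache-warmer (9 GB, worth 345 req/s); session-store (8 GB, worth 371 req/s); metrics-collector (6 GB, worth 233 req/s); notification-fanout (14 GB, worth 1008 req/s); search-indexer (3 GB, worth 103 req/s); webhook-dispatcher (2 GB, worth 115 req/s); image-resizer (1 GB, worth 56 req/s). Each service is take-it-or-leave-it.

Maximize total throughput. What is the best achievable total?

2264

A density-first pass picks log-shipper + metrics-collector + notification-fanout + webhook-dispatcher + image-resizer — 2241 at 36 GB.
The 8 GB tied up in metrics-collector and webhook-dispatcher is better spent on session-store — total rises to 2264 (36 GB).
Next best is log-shipper + metrics-collector + notification-fanout + webhook-dispatcher + image-resizer at 2241 (36 GB) — short by 23.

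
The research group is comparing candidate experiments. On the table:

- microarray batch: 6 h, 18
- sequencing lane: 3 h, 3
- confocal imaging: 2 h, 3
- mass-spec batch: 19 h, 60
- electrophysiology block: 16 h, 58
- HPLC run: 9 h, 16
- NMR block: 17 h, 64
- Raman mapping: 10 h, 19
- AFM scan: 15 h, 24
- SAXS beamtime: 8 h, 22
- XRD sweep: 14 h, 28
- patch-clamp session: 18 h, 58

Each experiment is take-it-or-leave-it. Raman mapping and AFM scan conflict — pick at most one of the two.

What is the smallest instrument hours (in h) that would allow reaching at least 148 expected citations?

46

Need the lightest bundle worth ≥ 148.
Taking confocal imaging + mass-spec batch + NMR block + SAXS beamtime gives 149 (≥ 148) for 46 h.
Any bundle with less than 46 h falls short of 148.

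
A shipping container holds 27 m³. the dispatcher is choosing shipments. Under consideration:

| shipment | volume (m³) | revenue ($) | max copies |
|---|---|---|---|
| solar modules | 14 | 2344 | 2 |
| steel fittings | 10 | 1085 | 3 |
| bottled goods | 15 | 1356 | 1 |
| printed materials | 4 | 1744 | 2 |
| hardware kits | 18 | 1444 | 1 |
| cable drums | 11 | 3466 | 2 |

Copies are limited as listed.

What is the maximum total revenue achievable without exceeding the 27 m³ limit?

8676

A density-first pass picks 2×printed materials + cable drums — 6954 at 19 m³.
Dropping printed materials frees 4 m³; slotting in cable drums (11 m³) lifts the total to 8676 at 26 m³.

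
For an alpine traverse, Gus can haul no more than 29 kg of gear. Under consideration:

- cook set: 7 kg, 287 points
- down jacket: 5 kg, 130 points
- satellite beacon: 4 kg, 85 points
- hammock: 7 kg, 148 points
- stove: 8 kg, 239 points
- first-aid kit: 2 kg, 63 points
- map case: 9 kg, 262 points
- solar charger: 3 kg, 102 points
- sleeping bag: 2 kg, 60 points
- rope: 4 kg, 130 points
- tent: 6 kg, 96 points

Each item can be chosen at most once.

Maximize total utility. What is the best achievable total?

953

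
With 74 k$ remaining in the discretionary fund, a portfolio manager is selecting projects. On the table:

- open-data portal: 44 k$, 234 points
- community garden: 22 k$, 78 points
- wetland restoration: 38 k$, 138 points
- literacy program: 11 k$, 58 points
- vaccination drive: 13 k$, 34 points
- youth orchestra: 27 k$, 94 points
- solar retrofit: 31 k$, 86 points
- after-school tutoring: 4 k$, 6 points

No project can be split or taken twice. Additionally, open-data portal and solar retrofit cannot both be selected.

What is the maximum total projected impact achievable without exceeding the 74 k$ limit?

332

The ratio ordering already packs tightly: open-data portal + literacy program + vaccination drive + after-school tutoring, 72 k$, 332.
No other feasible combination exceeds 332.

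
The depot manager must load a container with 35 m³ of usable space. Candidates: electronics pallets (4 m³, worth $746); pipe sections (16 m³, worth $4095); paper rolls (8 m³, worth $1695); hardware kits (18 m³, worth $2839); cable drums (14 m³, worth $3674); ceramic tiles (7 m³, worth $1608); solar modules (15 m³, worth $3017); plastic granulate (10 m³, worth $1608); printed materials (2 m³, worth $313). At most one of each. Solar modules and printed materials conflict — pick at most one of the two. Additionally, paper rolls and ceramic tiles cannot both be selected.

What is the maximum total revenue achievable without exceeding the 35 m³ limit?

8515

Electronics pallets + pipe sections + cable drums uses 34 of the 35 m³ and totals 8515.
Every other selection either busts 35 m³ or breaks a pairing rule or fails to beat 8515.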